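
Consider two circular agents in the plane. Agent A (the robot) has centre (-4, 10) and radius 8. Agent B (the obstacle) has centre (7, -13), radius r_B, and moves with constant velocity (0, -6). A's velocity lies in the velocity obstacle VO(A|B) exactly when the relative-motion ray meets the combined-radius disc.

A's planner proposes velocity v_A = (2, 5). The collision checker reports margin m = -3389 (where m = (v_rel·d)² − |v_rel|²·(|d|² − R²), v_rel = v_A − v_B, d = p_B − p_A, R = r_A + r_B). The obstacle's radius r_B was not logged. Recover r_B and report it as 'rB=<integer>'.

m = -3389
d = (11, -23);  v_rel = (2, 11),  |v_rel|² = 125
v_rel×d = (2)·(-23) − (11)·(11) = -167
since m = R²·125 − (-167)²:  R² = (27889 + -3389) / 125 = 196
R = √196 = 14  ⇒  r_B = 14 − 8 = 6

rB=6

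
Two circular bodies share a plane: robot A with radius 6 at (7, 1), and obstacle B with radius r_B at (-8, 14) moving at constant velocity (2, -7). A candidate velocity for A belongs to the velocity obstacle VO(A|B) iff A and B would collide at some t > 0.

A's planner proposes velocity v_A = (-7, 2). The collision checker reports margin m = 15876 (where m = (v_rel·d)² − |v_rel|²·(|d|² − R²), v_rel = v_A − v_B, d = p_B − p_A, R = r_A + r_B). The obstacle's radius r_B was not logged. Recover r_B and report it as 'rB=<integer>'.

m = 15876
d = (-15, 13);  v_rel = (-9, 9),  |v_rel|² = 162
v_rel×d = (-9)·(13) − (9)·(-15) = 18
since m = R²·162 − 18²:  R² = (324 + 15876) / 162 = 100
R = √100 = 10  ⇒  r_B = 10 − 6 = 4

rB=4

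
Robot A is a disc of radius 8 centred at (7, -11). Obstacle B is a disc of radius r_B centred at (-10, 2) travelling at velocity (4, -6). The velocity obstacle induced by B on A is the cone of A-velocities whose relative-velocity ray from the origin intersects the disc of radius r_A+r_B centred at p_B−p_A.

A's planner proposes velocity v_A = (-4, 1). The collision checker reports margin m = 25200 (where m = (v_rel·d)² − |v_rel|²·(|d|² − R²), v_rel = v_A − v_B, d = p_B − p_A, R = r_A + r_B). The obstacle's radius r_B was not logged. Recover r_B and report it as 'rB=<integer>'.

m = 25200
d = (-17, 13);  v_rel = (-8, 7),  |v_rel|² = 113
v_rel×d = (-8)·(13) − (7)·(-17) = 15
since m = R²·113 − 15²:  R² = (225 + 25200) / 113 = 225
R = √225 = 15  ⇒  r_B = 15 − 8 = 7

rB=7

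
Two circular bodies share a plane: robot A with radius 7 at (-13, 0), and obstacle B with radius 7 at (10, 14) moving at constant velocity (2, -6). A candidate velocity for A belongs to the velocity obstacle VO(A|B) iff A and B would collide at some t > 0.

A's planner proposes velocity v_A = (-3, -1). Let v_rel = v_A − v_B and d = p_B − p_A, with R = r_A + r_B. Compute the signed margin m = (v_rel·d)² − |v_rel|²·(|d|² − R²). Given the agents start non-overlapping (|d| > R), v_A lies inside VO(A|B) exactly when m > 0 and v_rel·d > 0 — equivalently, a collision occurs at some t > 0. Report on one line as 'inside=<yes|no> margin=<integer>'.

d = (23, 14),  |d|² = 725;  R = 7+7 = 14,  c = 725−14² = 529
v_rel = (-5, 5),  |v_rel|² = 50;  v_rel·d = (-5)·(23) + (5)·(14) = -45
50·t² + 90·t + 529 = 0  ⇒  m = (-45)² − 50·529 = -24425
m = -24425 < 0,  v_rel·d = -45 < 0  ⇒  outside

inside=no margin=-24425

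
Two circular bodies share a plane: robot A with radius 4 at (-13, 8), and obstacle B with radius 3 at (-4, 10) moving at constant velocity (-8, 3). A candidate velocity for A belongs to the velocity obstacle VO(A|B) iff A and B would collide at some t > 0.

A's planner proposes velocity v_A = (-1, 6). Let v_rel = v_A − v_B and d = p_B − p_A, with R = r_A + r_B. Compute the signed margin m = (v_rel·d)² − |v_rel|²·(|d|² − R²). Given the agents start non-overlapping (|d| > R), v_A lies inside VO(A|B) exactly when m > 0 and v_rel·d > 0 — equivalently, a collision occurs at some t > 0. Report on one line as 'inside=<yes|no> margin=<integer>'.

d = (9, 2),  |d|² = 85;  R = 4+3 = 7,  c = 85−7² = 36
v_rel = (7, 3),  |v_rel|² = 58;  v_rel·d = (7)·(9) + (3)·(2) = 69
58·t² − 138·t + 36 = 0  ⇒  m = 69² − 58·36 = 2673
m = 2673 > 0,  v_rel·d = 69 > 0  ⇒  inside

inside=yes margin=2673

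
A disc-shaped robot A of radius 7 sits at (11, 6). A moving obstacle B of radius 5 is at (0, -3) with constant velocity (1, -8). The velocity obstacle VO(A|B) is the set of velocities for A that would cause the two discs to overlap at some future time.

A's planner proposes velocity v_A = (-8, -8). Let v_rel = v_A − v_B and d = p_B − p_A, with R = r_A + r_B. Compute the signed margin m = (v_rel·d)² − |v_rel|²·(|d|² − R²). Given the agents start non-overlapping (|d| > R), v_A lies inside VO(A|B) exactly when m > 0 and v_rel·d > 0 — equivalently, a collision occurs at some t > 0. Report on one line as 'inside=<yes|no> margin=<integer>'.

d = (-11, -9),  |d|² = 202;  R = 7+5 = 12,  c = 202−12² = 58
v_rel = (-9, 0),  |v_rel|² = 81;  v_rel·d = (-9)·(-11) + (0)·(-9) = 99
81·t² − 198·t + 58 = 0  ⇒  m = 99² − 81·58 = 5103
m = 5103 > 0,  v_rel·d = 99 > 0  ⇒  inside

inside=yes margin=5103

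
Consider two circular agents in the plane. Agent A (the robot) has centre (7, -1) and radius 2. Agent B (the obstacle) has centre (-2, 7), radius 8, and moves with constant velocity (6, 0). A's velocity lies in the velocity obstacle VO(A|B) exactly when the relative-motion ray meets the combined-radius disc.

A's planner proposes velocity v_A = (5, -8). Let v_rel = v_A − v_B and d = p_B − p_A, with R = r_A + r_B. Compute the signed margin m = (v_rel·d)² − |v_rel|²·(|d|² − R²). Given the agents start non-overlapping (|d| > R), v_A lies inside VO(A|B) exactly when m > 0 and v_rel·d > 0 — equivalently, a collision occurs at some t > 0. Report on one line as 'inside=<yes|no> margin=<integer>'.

d = (-9, 8),  |d|² = 145;  R = 2+8 = 10,  c = 145−10² = 45
v_rel = (-1, -8),  |v_rel|² = 65;  v_rel·d = (-1)·(-9) + (-8)·(8) = -55
65·t² + 110·t + 45 = 0  ⇒  m = (-55)² − 65·45 = 100
m = 100 > 0,  v_rel·d = -55 < 0  ⇒  outside

inside=no margin=100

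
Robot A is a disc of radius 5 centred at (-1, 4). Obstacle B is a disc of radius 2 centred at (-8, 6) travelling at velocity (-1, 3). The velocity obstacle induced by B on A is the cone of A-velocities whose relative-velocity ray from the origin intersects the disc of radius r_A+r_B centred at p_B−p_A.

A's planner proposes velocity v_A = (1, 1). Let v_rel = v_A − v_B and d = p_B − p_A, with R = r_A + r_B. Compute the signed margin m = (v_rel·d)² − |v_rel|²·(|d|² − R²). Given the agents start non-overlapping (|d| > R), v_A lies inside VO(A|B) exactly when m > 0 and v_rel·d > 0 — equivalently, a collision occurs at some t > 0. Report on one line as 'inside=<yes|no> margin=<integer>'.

d = (-7, 2),  |d|² = 53;  R = 5+2 = 7,  c = 53−7² = 4
v_rel = (2, -2),  |v_rel|² = 8;  v_rel·d = (2)·(-7) + (-2)·(2) = -18
8·t² + 36·t + 4 = 0  ⇒  m = (-18)² − 8·4 = 292
m = 292 > 0,  v_rel·d = -18 < 0  ⇒  outside

inside=no margin=292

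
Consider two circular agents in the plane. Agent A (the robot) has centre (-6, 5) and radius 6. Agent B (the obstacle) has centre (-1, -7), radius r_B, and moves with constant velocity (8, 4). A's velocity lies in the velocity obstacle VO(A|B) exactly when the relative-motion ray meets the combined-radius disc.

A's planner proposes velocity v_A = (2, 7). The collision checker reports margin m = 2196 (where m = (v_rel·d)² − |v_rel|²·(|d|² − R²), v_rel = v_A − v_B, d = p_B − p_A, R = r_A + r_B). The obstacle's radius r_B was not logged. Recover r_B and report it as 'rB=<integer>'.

m = 2196
d = (5, -12);  v_rel = (-6, 3),  |v_rel|² = 45
v_rel×d = (-6)·(-12) − (3)·(5) = 57
since m = R²·45 − 57²:  R² = (3249 + 2196) / 45 = 121
R = √121 = 11  ⇒  r_B = 11 − 6 = 5

rB=5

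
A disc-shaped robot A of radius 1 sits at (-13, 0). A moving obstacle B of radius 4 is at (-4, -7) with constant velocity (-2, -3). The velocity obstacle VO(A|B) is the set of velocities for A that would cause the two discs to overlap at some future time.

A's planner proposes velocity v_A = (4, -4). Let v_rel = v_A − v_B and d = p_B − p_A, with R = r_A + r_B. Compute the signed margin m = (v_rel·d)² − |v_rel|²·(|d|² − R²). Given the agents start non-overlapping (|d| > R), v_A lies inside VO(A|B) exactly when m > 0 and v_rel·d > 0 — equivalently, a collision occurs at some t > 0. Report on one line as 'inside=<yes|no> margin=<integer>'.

d = (9, -7),  |d|² = 130;  R = 1+4 = 5,  c = 130−5² = 105
v_rel = (6, -1),  |v_rel|² = 37;  v_rel·d = (6)·(9) + (-1)·(-7) = 61
37·t² − 122·t + 105 = 0  ⇒  m = 61² − 37·105 = -164
m = -164 < 0,  v_rel·d = 61 > 0  ⇒  outside

inside=no margin=-164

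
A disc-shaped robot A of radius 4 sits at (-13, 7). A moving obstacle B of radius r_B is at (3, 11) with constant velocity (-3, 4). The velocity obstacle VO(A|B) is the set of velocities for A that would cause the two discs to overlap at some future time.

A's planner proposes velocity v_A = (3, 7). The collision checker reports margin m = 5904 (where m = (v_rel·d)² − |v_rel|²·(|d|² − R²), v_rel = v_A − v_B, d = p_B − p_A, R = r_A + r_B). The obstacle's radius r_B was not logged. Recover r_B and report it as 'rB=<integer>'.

m = 5904
d = (16, 4);  v_rel = (6, 3),  |v_rel|² = 45
v_rel×d = (6)·(4) − (3)·(16) = -24
since m = R²·45 − (-24)²:  R² = (576 + 5904) / 45 = 144
R = √144 = 12  ⇒  r_B = 12 − 4 = 8

rB=8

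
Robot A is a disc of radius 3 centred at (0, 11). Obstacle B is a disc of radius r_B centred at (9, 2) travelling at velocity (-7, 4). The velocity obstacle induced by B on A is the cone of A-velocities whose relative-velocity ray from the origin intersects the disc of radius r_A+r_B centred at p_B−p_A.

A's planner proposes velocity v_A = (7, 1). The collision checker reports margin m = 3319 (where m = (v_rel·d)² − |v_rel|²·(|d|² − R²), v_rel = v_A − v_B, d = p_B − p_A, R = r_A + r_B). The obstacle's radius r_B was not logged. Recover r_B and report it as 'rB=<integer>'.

m = 3319
d = (9, -9);  v_rel = (14, -3),  |v_rel|² = 205
v_rel×d = (14)·(-9) − (-3)·(9) = -99
since m = R²·205 − (-99)²:  R² = (9801 + 3319) / 205 = 64
R = √64 = 8  ⇒  r_B = 8 − 3 = 5

rB=5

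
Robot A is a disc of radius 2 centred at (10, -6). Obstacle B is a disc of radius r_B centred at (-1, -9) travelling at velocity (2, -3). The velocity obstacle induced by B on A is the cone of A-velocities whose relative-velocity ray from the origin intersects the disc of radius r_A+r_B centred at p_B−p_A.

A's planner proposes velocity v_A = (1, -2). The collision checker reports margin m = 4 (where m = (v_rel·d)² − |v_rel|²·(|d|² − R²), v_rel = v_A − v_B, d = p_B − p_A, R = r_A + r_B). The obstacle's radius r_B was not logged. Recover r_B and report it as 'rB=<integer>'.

m = 4
d = (-11, -3);  v_rel = (-1, 1),  |v_rel|² = 2
v_rel×d = (-1)·(-3) − (1)·(-11) = 14
since m = R²·2 − 14²:  R² = (196 + 4) / 2 = 100
R = √100 = 10  ⇒  r_B = 10 − 2 = 8

rB=8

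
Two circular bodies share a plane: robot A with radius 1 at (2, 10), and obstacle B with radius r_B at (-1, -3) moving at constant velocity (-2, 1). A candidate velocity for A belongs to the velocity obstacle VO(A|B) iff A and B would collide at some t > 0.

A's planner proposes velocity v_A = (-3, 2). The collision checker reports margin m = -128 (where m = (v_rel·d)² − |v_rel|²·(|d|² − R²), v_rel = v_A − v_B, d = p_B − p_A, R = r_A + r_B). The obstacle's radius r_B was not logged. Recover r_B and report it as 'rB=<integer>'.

m = -128
d = (-3, -13);  v_rel = (-1, 1),  |v_rel|² = 2
v_rel×d = (-1)·(-13) − (1)·(-3) = 16
since m = R²·2 − 16²:  R² = (256 + -128) / 2 = 64
R = √64 = 8  ⇒  r_B = 8 − 1 = 7

rB=7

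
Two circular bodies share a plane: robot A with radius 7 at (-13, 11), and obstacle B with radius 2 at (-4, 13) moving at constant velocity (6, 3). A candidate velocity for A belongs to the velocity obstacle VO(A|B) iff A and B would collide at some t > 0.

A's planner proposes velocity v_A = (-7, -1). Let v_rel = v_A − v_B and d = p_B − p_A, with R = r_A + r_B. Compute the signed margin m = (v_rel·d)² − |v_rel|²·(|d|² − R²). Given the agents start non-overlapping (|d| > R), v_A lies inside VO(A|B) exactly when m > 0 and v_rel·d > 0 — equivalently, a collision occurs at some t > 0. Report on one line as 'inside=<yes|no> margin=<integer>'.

d = (9, 2),  |d|² = 85;  R = 7+2 = 9,  c = 85−9² = 4
v_rel = (-13, -4),  |v_rel|² = 185;  v_rel·d = (-13)·(9) + (-4)·(2) = -125
185·t² + 250·t + 4 = 0  ⇒  m = (-125)² − 185·4 = 14885
m = 14885 > 0,  v_rel·d = -125 < 0  ⇒  outside

inside=no margin=14885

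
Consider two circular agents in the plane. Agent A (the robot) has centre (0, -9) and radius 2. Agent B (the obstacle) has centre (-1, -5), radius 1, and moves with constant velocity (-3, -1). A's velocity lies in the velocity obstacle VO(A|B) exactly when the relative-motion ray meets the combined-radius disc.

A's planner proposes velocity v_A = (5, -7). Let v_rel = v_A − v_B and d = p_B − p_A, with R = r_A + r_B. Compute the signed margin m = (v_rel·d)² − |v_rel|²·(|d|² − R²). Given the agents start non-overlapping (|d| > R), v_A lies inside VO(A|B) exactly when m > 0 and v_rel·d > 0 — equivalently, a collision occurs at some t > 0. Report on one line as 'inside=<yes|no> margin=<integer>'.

d = (-1, 4),  |d|² = 17;  R = 2+1 = 3,  c = 17−3² = 8
v_rel = (8, -6),  |v_rel|² = 100;  v_rel·d = (8)·(-1) + (-6)·(4) = -32
100·t² + 64·t + 8 = 0  ⇒  m = (-32)² − 100·8 = 224
m = 224 > 0,  v_rel·d = -32 < 0  ⇒  outside

inside=no margin=224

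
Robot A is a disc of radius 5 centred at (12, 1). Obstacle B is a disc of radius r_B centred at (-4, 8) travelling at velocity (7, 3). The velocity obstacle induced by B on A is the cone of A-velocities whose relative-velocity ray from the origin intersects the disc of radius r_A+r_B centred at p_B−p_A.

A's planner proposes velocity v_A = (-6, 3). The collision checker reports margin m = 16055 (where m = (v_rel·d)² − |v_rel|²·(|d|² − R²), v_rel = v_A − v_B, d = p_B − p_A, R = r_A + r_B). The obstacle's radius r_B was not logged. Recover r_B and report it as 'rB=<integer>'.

m = 16055
d = (-16, 7);  v_rel = (-13, 0),  |v_rel|² = 169
v_rel×d = (-13)·(7) − (0)·(-16) = -91
since m = R²·169 − (-91)²:  R² = (8281 + 16055) / 169 = 144
R = √144 = 12  ⇒  r_B = 12 − 5 = 7

rB=7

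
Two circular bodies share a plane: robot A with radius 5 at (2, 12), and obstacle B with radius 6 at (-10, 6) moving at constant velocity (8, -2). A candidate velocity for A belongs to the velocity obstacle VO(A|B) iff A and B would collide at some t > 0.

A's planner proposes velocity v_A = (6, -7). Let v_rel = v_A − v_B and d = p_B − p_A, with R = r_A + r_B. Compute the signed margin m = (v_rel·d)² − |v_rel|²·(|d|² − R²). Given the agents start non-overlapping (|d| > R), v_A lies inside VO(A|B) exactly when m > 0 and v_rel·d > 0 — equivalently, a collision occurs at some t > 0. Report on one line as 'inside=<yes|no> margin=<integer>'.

d = (-12, -6),  |d|² = 180;  R = 5+6 = 11,  c = 180−11² = 59
v_rel = (-2, -5),  |v_rel|² = 29;  v_rel·d = (-2)·(-12) + (-5)·(-6) = 54
29·t² − 108·t + 59 = 0  ⇒  m = 54² − 29·59 = 1205
m = 1205 > 0,  v_rel·d = 54 > 0  ⇒  inside

inside=yes margin=1205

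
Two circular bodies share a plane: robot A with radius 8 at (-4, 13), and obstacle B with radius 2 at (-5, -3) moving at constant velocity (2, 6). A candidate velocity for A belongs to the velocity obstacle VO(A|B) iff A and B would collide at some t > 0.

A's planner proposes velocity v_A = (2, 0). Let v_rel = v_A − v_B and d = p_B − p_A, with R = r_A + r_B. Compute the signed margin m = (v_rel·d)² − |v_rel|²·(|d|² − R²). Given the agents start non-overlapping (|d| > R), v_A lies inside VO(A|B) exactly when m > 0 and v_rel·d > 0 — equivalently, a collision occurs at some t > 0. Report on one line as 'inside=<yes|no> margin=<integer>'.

d = (-1, -16),  |d|² = 257;  R = 8+2 = 10,  c = 257−10² = 157
v_rel = (0, -6),  |v_rel|² = 36;  v_rel·d = (0)·(-1) + (-6)·(-16) = 96
36·t² − 192·t + 157 = 0  ⇒  m = 96² − 36·157 = 3564
m = 3564 > 0,  v_rel·d = 96 > 0  ⇒  inside

inside=yes margin=3564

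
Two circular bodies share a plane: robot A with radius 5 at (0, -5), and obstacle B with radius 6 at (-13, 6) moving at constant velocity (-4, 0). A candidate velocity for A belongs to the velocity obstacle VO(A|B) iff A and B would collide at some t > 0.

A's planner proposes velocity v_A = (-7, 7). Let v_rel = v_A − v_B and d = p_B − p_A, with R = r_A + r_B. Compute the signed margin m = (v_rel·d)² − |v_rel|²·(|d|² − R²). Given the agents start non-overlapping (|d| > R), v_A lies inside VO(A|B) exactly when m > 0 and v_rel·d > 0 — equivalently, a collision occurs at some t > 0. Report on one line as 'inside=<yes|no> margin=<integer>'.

d = (-13, 11),  |d|² = 290;  R = 5+6 = 11,  c = 290−11² = 169
v_rel = (-3, 7),  |v_rel|² = 58;  v_rel·d = (-3)·(-13) + (7)·(11) = 116
58·t² − 232·t + 169 = 0  ⇒  m = 116² − 58·169 = 3654
m = 3654 > 0,  v_rel·d = 116 > 0  ⇒  inside

inside=yes margin=3654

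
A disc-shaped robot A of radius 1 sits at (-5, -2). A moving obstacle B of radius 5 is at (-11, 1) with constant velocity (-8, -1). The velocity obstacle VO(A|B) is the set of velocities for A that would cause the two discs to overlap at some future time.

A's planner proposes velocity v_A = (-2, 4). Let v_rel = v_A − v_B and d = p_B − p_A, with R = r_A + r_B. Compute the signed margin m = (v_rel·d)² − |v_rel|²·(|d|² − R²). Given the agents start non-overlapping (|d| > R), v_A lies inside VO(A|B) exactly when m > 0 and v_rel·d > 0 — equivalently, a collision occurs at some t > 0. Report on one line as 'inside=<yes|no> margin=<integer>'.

d = (-6, 3),  |d|² = 45;  R = 1+5 = 6,  c = 45−6² = 9
v_rel = (6, 5),  |v_rel|² = 61;  v_rel·d = (6)·(-6) + (5)·(3) = -21
61·t² + 42·t + 9 = 0  ⇒  m = (-21)² − 61·9 = -108
m = -108 < 0,  v_rel·d = -21 < 0  ⇒  outside

inside=no margin=-108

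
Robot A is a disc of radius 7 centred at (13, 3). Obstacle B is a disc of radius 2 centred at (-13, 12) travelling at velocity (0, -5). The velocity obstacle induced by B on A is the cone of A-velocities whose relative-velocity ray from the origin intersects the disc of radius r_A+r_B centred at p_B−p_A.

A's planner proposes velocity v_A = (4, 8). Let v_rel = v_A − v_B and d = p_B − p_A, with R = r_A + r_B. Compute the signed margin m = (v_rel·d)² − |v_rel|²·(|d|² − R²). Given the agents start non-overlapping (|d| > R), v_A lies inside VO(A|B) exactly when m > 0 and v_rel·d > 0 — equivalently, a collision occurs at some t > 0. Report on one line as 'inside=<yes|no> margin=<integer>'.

d = (-26, 9),  |d|² = 757;  R = 7+2 = 9,  c = 757−9² = 676
v_rel = (4, 13),  |v_rel|² = 185;  v_rel·d = (4)·(-26) + (13)·(9) = 13
185·t² − 26·t + 676 = 0  ⇒  m = 13² − 185·676 = -124891
m = -124891 < 0,  v_rel·d = 13 > 0  ⇒  outside

inside=no margin=-124891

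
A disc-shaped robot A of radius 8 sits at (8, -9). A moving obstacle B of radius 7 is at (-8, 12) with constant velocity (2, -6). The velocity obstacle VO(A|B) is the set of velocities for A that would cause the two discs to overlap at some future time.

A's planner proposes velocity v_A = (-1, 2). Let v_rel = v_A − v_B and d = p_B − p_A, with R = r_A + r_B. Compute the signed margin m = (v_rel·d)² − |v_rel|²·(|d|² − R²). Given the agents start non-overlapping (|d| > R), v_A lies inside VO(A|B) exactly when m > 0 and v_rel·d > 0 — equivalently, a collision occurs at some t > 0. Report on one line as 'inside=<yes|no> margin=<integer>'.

d = (-16, 21),  |d|² = 697;  R = 8+7 = 15,  c = 697−15² = 472
v_rel = (-3, 8),  |v_rel|² = 73;  v_rel·d = (-3)·(-16) + (8)·(21) = 216
73·t² − 432·t + 472 = 0  ⇒  m = 216² − 73·472 = 12200
m = 12200 > 0,  v_rel·d = 216 > 0  ⇒  inside

inside=yes margin=12200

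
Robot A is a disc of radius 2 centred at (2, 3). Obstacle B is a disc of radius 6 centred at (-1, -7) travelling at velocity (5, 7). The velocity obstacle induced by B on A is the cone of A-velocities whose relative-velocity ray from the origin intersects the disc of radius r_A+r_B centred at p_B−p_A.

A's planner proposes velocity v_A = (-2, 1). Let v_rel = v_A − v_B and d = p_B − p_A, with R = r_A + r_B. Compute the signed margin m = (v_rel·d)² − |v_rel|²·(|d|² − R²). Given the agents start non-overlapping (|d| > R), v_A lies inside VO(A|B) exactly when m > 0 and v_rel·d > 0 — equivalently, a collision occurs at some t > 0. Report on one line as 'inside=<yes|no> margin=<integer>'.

d = (-3, -10),  |d|² = 109;  R = 2+6 = 8,  c = 109−8² = 45
v_rel = (-7, -6),  |v_rel|² = 85;  v_rel·d = (-7)·(-3) + (-6)·(-10) = 81
85·t² − 162·t + 45 = 0  ⇒  m = 81² − 85·45 = 2736
m = 2736 > 0,  v_rel·d = 81 > 0  ⇒  inside

inside=yes margin=2736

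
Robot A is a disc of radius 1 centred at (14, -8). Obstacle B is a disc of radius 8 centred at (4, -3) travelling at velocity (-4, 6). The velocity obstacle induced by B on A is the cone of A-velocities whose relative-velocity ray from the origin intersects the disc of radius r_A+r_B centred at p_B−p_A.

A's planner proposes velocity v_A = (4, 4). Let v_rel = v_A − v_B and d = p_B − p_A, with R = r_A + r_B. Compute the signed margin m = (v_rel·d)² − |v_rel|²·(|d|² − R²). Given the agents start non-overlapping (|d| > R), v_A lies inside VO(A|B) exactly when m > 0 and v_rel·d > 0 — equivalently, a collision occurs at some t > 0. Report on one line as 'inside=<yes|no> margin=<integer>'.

d = (-10, 5),  |d|² = 125;  R = 1+8 = 9,  c = 125−9² = 44
v_rel = (8, -2),  |v_rel|² = 68;  v_rel·d = (8)·(-10) + (-2)·(5) = -90
68·t² + 180·t + 44 = 0  ⇒  m = (-90)² − 68·44 = 5108
m = 5108 > 0,  v_rel·d = -90 < 0  ⇒  outside

inside=no margin=5108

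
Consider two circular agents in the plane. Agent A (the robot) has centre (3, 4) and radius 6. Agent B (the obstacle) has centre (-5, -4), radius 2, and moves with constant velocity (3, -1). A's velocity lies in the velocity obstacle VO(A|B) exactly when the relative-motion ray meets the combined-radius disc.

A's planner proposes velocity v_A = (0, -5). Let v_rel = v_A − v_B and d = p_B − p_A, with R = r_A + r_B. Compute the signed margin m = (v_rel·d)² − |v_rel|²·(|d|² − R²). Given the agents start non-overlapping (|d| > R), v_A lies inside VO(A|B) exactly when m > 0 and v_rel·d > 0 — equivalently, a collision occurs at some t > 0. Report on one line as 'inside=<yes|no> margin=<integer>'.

d = (-8, -8),  |d|² = 128;  R = 6+2 = 8,  c = 128−8² = 64
v_rel = (-3, -4),  |v_rel|² = 25;  v_rel·d = (-3)·(-8) + (-4)·(-8) = 56
25·t² − 112·t + 64 = 0  ⇒  m = 56² − 25·64 = 1536
m = 1536 > 0,  v_rel·d = 56 > 0  ⇒  inside

inside=yes margin=1536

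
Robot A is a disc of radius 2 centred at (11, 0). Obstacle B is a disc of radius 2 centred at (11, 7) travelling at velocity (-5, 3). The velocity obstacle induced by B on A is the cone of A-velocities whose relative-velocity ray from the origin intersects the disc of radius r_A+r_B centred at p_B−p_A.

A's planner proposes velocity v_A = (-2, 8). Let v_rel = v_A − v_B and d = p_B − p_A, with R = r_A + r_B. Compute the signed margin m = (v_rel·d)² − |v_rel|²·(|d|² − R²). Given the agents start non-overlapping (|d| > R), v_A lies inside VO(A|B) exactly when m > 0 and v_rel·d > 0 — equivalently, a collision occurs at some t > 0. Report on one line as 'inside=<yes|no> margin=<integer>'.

d = (0, 7),  |d|² = 49;  R = 2+2 = 4,  c = 49−4² = 33
v_rel = (3, 5),  |v_rel|² = 34;  v_rel·d = (3)·(0) + (5)·(7) = 35
34·t² − 70·t + 33 = 0  ⇒  m = 35² − 34·33 = 103
m = 103 > 0,  v_rel·d = 35 > 0  ⇒  inside

inside=yes margin=103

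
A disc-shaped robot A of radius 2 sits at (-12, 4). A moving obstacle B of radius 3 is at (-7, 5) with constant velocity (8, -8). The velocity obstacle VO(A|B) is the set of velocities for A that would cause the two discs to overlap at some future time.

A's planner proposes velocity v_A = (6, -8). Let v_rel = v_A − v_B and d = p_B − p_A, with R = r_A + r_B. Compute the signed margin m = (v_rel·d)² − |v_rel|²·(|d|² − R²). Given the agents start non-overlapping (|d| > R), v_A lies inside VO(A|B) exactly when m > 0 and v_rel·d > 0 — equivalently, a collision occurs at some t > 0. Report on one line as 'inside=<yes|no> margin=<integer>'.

d = (5, 1),  |d|² = 26;  R = 2+3 = 5,  c = 26−5² = 1
v_rel = (-2, 0),  |v_rel|² = 4;  v_rel·d = (-2)·(5) + (0)·(1) = -10
4·t² + 20·t + 1 = 0  ⇒  m = (-10)² − 4·1 = 96
m = 96 > 0,  v_rel·d = -10 < 0  ⇒  outside

inside=no margin=96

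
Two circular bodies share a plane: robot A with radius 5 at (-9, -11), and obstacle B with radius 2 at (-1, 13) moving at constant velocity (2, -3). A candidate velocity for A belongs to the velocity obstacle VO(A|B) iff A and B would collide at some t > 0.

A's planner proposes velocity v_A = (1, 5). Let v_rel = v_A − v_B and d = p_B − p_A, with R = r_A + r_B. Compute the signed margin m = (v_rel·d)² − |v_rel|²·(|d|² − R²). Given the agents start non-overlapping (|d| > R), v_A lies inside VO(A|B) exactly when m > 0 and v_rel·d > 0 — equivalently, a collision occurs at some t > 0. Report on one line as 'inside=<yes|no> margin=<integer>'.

d = (8, 24),  |d|² = 640;  R = 5+2 = 7,  c = 640−7² = 591
v_rel = (-1, 8),  |v_rel|² = 65;  v_rel·d = (-1)·(8) + (8)·(24) = 184
65·t² − 368·t + 591 = 0  ⇒  m = 184² − 65·591 = -4559
m = -4559 < 0,  v_rel·d = 184 > 0  ⇒  outside

inside=no margin=-4559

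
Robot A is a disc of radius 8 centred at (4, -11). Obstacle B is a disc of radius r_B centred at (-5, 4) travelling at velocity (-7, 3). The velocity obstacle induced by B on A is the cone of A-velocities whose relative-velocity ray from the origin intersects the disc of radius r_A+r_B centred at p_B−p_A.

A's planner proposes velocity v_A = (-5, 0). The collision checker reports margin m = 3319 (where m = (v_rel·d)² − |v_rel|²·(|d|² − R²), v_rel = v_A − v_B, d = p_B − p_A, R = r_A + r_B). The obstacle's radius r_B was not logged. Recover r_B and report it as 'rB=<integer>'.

m = 3319
d = (-9, 15);  v_rel = (2, -3),  |v_rel|² = 13
v_rel×d = (2)·(15) − (-3)·(-9) = 3
since m = R²·13 − 3²:  R² = (9 + 3319) / 13 = 256
R = √256 = 16  ⇒  r_B = 16 − 8 = 8

rB=8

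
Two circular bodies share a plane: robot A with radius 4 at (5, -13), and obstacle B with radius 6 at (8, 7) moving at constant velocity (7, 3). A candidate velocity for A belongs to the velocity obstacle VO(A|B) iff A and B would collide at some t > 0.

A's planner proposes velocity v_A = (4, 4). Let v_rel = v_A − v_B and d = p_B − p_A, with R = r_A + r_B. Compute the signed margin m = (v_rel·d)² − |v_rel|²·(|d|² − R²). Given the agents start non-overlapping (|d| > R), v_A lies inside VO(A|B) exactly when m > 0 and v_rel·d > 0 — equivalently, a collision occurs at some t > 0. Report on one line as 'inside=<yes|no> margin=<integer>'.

d = (3, 20),  |d|² = 409;  R = 4+6 = 10,  c = 409−10² = 309
v_rel = (-3, 1),  |v_rel|² = 10;  v_rel·d = (-3)·(3) + (1)·(20) = 11
10·t² − 22·t + 309 = 0  ⇒  m = 11² − 10·309 = -2969
m = -2969 < 0,  v_rel·d = 11 > 0  ⇒  outside

inside=no margin=-2969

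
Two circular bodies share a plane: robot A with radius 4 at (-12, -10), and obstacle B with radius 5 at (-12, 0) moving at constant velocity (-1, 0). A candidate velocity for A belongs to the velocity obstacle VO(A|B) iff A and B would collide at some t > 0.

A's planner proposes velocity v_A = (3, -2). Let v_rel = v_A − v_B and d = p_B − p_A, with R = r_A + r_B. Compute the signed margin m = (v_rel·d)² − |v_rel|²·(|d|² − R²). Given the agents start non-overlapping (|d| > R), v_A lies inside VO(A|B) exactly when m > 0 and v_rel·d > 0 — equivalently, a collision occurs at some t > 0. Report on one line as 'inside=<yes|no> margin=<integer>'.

d = (0, 10),  |d|² = 100;  R = 4+5 = 9,  c = 100−9² = 19
v_rel = (4, -2),  |v_rel|² = 20;  v_rel·d = (4)·(0) + (-2)·(10) = -20
20·t² + 40·t + 19 = 0  ⇒  m = (-20)² − 20·19 = 20
m = 20 > 0,  v_rel·d = -20 < 0  ⇒  outside

inside=no margin=20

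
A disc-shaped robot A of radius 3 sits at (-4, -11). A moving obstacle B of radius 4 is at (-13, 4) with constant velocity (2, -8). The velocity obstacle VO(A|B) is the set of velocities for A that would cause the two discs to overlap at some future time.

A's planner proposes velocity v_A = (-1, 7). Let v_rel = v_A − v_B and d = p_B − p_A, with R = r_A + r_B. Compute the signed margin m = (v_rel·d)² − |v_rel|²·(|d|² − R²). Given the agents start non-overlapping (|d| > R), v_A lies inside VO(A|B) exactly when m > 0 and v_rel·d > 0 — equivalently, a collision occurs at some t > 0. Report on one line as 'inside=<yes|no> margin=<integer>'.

d = (-9, 15),  |d|² = 306;  R = 3+4 = 7,  c = 306−7² = 257
v_rel = (-3, 15),  |v_rel|² = 234;  v_rel·d = (-3)·(-9) + (15)·(15) = 252
234·t² − 504·t + 257 = 0  ⇒  m = 252² − 234·257 = 3366
m = 3366 > 0,  v_rel·d = 252 > 0  ⇒  inside

inside=yes margin=3366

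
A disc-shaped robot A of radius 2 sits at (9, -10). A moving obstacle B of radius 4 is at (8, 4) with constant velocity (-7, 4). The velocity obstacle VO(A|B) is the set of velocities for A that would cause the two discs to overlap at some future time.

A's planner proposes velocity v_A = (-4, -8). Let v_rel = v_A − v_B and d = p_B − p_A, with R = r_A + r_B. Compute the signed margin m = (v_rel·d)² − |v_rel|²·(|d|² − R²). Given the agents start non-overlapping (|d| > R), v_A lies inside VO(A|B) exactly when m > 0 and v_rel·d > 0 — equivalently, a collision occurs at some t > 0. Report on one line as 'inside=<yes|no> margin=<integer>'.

d = (-1, 14),  |d|² = 197;  R = 2+4 = 6,  c = 197−6² = 161
v_rel = (3, -12),  |v_rel|² = 153;  v_rel·d = (3)·(-1) + (-12)·(14) = -171
153·t² + 342·t + 161 = 0  ⇒  m = (-171)² − 153·161 = 4608
m = 4608 > 0,  v_rel·d = -171 < 0  ⇒  outside

inside=no margin=4608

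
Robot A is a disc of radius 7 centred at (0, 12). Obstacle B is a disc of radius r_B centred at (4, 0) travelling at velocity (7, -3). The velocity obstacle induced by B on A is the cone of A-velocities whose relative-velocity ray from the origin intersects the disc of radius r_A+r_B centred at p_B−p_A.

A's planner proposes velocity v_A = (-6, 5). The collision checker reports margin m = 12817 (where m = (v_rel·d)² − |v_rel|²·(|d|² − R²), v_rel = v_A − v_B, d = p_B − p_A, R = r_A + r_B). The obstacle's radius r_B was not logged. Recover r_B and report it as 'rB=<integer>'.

m = 12817
d = (4, -12);  v_rel = (-13, 8),  |v_rel|² = 233
v_rel×d = (-13)·(-12) − (8)·(4) = 124
since m = R²·233 − 124²:  R² = (15376 + 12817) / 233 = 121
R = √121 = 11  ⇒  r_B = 11 − 7 = 4

rB=4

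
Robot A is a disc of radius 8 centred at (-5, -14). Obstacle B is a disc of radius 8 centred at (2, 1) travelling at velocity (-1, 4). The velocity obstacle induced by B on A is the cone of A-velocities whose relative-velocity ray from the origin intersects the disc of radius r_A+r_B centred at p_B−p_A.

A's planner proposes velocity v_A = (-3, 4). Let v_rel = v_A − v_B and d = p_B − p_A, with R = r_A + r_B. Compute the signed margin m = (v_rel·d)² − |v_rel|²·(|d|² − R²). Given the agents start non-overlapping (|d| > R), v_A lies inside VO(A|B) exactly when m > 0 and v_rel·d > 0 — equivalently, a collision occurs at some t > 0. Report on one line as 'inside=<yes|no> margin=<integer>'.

d = (7, 15),  |d|² = 274;  R = 8+8 = 16,  c = 274−16² = 18
v_rel = (-2, 0),  |v_rel|² = 4;  v_rel·d = (-2)·(7) + (0)·(15) = -14
4·t² + 28·t + 18 = 0  ⇒  m = (-14)² − 4·18 = 124
m = 124 > 0,  v_rel·d = -14 < 0  ⇒  outside

inside=no margin=124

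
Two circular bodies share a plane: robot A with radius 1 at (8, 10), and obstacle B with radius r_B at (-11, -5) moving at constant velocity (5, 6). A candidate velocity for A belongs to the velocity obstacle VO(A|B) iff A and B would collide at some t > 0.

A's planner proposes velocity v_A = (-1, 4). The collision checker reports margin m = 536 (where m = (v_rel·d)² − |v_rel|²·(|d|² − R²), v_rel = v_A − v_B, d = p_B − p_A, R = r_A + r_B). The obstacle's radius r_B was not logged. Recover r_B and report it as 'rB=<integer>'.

m = 536
d = (-19, -15);  v_rel = (-6, -2),  |v_rel|² = 40
v_rel×d = (-6)·(-15) − (-2)·(-19) = 52
since m = R²·40 − 52²:  R² = (2704 + 536) / 40 = 81
R = √81 = 9  ⇒  r_B = 9 − 1 = 8

rB=8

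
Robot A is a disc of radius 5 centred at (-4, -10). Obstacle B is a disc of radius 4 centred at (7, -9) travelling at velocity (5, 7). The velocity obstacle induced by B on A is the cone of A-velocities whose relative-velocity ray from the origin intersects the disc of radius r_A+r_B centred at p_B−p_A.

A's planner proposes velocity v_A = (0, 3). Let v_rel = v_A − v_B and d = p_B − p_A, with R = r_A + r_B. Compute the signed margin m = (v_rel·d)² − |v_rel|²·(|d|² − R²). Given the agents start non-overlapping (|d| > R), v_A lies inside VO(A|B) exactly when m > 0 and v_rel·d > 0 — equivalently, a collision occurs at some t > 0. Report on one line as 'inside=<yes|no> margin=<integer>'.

d = (11, 1),  |d|² = 122;  R = 5+4 = 9,  c = 122−9² = 41
v_rel = (-5, -4),  |v_rel|² = 41;  v_rel·d = (-5)·(11) + (-4)·(1) = -59
41·t² + 118·t + 41 = 0  ⇒  m = (-59)² − 41·41 = 1800
m = 1800 > 0,  v_rel·d = -59 < 0  ⇒  outside

inside=no margin=1800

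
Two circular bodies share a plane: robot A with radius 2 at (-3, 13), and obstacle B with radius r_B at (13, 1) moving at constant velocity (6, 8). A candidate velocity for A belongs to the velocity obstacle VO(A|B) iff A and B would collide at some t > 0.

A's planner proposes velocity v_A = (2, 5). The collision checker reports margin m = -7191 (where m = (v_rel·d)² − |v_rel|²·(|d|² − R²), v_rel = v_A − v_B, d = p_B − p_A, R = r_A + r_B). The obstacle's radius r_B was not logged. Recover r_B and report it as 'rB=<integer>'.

m = -7191
d = (16, -12);  v_rel = (-4, -3),  |v_rel|² = 25
v_rel×d = (-4)·(-12) − (-3)·(16) = 96
since m = R²·25 − 96²:  R² = (9216 + -7191) / 25 = 81
R = √81 = 9  ⇒  r_B = 9 − 2 = 7

rB=7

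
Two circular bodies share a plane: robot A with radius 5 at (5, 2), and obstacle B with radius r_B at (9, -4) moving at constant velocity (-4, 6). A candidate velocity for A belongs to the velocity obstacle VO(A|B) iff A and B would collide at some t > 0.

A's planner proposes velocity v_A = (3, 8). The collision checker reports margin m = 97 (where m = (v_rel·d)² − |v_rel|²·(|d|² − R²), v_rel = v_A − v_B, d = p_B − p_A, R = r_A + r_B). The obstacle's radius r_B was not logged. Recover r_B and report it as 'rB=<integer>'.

m = 97
d = (4, -6);  v_rel = (7, 2),  |v_rel|² = 53
v_rel×d = (7)·(-6) − (2)·(4) = -50
since m = R²·53 − (-50)²:  R² = (2500 + 97) / 53 = 49
R = √49 = 7  ⇒  r_B = 7 − 5 = 2

rB=2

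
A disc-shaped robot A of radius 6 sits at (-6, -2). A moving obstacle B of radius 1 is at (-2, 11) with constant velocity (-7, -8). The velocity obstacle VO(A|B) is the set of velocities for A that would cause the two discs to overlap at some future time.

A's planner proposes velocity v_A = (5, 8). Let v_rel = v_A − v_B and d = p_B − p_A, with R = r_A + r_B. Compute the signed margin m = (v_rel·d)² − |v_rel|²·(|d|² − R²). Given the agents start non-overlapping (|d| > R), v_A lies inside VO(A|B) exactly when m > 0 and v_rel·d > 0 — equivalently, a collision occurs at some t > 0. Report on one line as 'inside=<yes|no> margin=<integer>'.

d = (4, 13),  |d|² = 185;  R = 6+1 = 7,  c = 185−7² = 136
v_rel = (12, 16),  |v_rel|² = 400;  v_rel·d = (12)·(4) + (16)·(13) = 256
400·t² − 512·t + 136 = 0  ⇒  m = 256² − 400·136 = 11136
m = 11136 > 0,  v_rel·d = 256 > 0  ⇒  inside

inside=yes margin=11136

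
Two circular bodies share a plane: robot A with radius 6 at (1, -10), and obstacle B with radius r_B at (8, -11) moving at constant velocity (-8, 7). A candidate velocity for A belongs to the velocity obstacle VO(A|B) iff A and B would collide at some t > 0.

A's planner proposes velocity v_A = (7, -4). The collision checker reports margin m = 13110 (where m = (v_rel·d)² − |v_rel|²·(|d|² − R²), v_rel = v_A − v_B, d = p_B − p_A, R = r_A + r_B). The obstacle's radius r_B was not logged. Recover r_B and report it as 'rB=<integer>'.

m = 13110
d = (7, -1);  v_rel = (15, -11),  |v_rel|² = 346
v_rel×d = (15)·(-1) − (-11)·(7) = 62
since m = R²·346 − 62²:  R² = (3844 + 13110) / 346 = 49
R = √49 = 7  ⇒  r_B = 7 − 6 = 1

rB=1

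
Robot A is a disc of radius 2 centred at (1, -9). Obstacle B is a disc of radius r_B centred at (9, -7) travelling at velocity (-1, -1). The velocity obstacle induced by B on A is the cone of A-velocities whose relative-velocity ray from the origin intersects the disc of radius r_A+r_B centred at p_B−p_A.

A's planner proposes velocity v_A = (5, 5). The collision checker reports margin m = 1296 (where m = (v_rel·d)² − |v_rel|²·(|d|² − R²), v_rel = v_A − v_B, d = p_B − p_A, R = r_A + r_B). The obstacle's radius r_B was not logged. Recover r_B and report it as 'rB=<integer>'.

m = 1296
d = (8, 2);  v_rel = (6, 6),  |v_rel|² = 72
v_rel×d = (6)·(2) − (6)·(8) = -36
since m = R²·72 − (-36)²:  R² = (1296 + 1296) / 72 = 36
R = √36 = 6  ⇒  r_B = 6 − 2 = 4

rB=4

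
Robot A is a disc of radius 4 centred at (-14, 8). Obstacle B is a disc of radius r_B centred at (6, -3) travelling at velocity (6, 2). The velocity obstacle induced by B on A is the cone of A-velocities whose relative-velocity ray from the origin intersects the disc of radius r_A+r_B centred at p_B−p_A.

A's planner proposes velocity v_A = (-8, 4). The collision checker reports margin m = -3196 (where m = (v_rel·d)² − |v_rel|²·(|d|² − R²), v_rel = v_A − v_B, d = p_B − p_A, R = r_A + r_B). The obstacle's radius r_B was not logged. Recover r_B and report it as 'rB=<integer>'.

m = -3196
d = (20, -11);  v_rel = (-14, 2),  |v_rel|² = 200
v_rel×d = (-14)·(-11) − (2)·(20) = 114
since m = R²·200 − 114²:  R² = (12996 + -3196) / 200 = 49
R = √49 = 7  ⇒  r_B = 7 − 4 = 3

rB=3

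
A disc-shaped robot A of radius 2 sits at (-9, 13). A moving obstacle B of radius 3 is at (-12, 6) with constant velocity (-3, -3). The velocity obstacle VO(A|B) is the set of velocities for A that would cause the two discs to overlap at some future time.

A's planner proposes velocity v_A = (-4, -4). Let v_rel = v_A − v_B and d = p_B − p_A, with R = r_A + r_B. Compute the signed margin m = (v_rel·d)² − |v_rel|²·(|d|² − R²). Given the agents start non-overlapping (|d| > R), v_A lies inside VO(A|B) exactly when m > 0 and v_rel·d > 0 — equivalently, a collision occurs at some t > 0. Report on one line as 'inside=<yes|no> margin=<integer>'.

d = (-3, -7),  |d|² = 58;  R = 2+3 = 5,  c = 58−5² = 33
v_rel = (-1, -1),  |v_rel|² = 2;  v_rel·d = (-1)·(-3) + (-1)·(-7) = 10
2·t² − 20·t + 33 = 0  ⇒  m = 10² − 2·33 = 34
m = 34 > 0,  v_rel·d = 10 > 0  ⇒  inside

inside=yes margin=34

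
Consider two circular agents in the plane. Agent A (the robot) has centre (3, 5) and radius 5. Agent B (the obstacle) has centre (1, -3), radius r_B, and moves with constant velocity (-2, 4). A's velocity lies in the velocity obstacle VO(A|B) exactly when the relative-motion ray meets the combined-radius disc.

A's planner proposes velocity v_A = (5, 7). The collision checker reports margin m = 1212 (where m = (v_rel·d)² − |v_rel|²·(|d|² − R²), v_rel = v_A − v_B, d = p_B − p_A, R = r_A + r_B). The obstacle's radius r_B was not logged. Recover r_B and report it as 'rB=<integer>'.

m = 1212
d = (-2, -8);  v_rel = (7, 3),  |v_rel|² = 58
v_rel×d = (7)·(-8) − (3)·(-2) = -50
since m = R²·58 − (-50)²:  R² = (2500 + 1212) / 58 = 64
R = √64 = 8  ⇒  r_B = 8 − 5 = 3

rB=3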